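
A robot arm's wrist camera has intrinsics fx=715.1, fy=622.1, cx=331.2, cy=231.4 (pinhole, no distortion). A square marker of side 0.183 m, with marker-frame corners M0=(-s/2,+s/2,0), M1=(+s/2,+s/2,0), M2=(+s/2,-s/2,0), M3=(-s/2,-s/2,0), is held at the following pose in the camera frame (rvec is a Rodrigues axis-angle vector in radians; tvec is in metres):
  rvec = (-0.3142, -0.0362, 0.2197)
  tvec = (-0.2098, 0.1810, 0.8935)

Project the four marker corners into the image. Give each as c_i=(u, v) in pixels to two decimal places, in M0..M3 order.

Intrinsics K: fx=715.1, fy=622.1, cx=331.2, cy=231.4
Marker side s = 0.183 m; corners in marker frame (Z=0):
  M0 = (-0.0915, +0.0915, 0)
  M1 = (+0.0915, +0.0915, 0)
  M2 = (+0.0915, -0.0915, 0)
  M3 = (-0.0915, -0.0915, 0)
rvec = (-0.3142, -0.0362, 0.2197), |rvec| = θ = 0.38510 rad = 22.064°
Rodrigues: sinθ=0.37565, 1−cosθ=0.07324; R = I + sinθ·[k]× + (1−cosθ)·[k]×²:
    [+0.97552 -0.20869 -0.06940]
    [+0.21993 +0.92741 +0.30256]
    [+0.00122 -0.31042 +0.95060]
t = (-0.2098, 0.1810, 0.8935) m
M0: Pc = R·M0+t = (-0.31816, +0.24573, +0.86498); u = 715.1·(-0.31816)/0.86498 + 331.2 = 68.1750, v = 622.1·(+0.24573)/0.86498 + 231.4 = 408.1331
M1: Pc = R·M1+t = (-0.13964, +0.28598, +0.86521); u = 715.1·(-0.13964)/0.86521 + 331.2 = 215.7902, v = 622.1·(+0.28598)/0.86521 + 231.4 = 437.0255
M2: Pc = R·M2+t = (-0.10144, +0.11627, +0.92202); u = 715.1·(-0.10144)/0.92202 + 331.2 = 252.5209, v = 622.1·(+0.11627)/0.92202 + 231.4 = 309.8463
M3: Pc = R·M3+t = (-0.27996, +0.07602, +0.92179); u = 715.1·(-0.27996)/0.92179 + 331.2 = 114.0116, v = 622.1·(+0.07602)/0.92179 + 231.4 = 282.7037

c0=(68.17, 408.13) c1=(215.79, 437.03) c2=(252.52, 309.85) c3=(114.01, 282.70)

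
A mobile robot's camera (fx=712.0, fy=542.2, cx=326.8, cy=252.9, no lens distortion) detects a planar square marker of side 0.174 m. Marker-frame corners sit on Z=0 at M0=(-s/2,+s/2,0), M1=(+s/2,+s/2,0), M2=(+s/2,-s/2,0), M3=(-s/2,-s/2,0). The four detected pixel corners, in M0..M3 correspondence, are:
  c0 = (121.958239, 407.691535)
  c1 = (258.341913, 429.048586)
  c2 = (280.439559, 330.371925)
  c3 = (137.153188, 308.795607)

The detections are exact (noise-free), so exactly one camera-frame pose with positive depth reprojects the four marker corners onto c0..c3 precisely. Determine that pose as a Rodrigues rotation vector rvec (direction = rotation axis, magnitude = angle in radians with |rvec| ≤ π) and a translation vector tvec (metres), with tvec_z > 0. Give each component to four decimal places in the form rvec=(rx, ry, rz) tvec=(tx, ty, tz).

rvec=(0.2374, 0.0636, 0.1830) tvec=(-0.1550, 0.1867, 0.8635)

Intrinsics K: fx=712.0, fy=542.2, cx=326.8, cy=252.9
Marker side s = 0.174 m; corners in marker frame (Z=0):
  M0 = (-0.0870, +0.0870, 0)
  M1 = (+0.0870, +0.0870, 0)
  M2 = (+0.0870, -0.0870, 0)
  M3 = (-0.0870, -0.0870, 0)
Detected image corners:
  c0 = (121.958239, 407.691535) px
  c1 = (258.341913, 429.048586) px
  c2 = (280.439559, 330.371925) px
  c3 = (137.153188, 308.795607) px
Planar DLT: solve 8×8 A·h = b for H (H[2,2]=1):
  H  [+793.69291 -51.75467 +198.95923]
  H  [+105.82453 +670.07949 +370.12442]
  H  [-0.04752 +0.27736 +1.00000]
B = K⁻¹H; ‖b₁‖=1.158115, ‖b₂‖=1.158115; λ = 2/(‖b₁‖+‖b₂‖) = 0.863472, sign → tz>0 ⇒ λ=+0.863472
r₁ = λ·B[:,0] = (+0.98138,+0.18767,-0.04103); r₂ = λ·B[:,1] = (-0.17269,+0.95542,+0.23949)
r₃ = r₁×r₂ = (+0.08414,-0.22795,+0.97003); SVD([r₁ r₂ r₃]) → R = UVᵀ:
  R  [+0.98138 -0.17269 +0.08414]
  R  [+0.18767 +0.95542 -0.22795]
  R  [-0.04103 +0.23949 +0.97003]
t = (-0.15504, +0.18668, +0.86347) m
tr R = 2.906823; θ = arccos((tr R − 1)/2) = 0.306446 rad = 17.558°
axis k = ((R−Rᵀ)₃₂, (R−Rᵀ)₁₃, (R−Rᵀ)₂₁) / (2 sinθ) = (+0.774749, +0.207463, +0.597263)
rvec = θ·k = (+0.237419, +0.063576, +0.183029)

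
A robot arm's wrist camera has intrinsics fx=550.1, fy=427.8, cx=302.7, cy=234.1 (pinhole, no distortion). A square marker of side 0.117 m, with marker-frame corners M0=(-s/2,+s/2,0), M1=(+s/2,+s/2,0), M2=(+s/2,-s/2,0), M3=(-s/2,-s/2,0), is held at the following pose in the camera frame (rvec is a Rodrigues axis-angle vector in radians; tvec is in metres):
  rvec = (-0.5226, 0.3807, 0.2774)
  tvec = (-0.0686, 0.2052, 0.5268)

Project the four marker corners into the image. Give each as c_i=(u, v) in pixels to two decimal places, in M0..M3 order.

Intrinsics K: fx=550.1, fy=427.8, cx=302.7, cy=234.1
Marker side s = 0.117 m; corners in marker frame (Z=0):
  M0 = (-0.0585, +0.0585, 0)
  M1 = (+0.0585, +0.0585, 0)
  M2 = (+0.0585, -0.0585, 0)
  M3 = (-0.0585, -0.0585, 0)
rvec = (-0.5226, 0.3807, 0.2774), |rvec| = θ = 0.70356 rad = 40.311°
Rodrigues: sinθ=0.64693, 1−cosθ=0.23745; R = I + sinθ·[k]× + (1−cosθ)·[k]×²:
    [+0.89356 -0.35052 +0.28052]
    [+0.15963 +0.83207 +0.53120]
    [-0.41960 -0.42988 +0.79946]
t = (-0.0686, 0.2052, 0.5268) m
M0: Pc = R·M0+t = (-0.14138, +0.24454, +0.52620); u = 550.1·(-0.14138)/0.52620 + 302.7 = 154.8999, v = 427.8·(+0.24454)/0.52620 + 234.1 = 432.9092
M1: Pc = R·M1+t = (-0.03683, +0.26321, +0.47711); u = 550.1·(-0.03683)/0.47711 + 302.7 = 260.2330, v = 427.8·(+0.26321)/0.47711 + 234.1 = 470.1135
M2: Pc = R·M2+t = (+0.00418, +0.16586, +0.52740); u = 550.1·(+0.00418)/0.52740 + 302.7 = 307.0582, v = 427.8·(+0.16586)/0.52740 + 234.1 = 368.6389
M3: Pc = R·M3+t = (-0.10037, +0.14719, +0.57649); u = 550.1·(-0.10037)/0.57649 + 302.7 = 206.9272, v = 427.8·(+0.14719)/0.57649 + 234.1 = 343.3219

c0=(154.90, 432.91) c1=(260.23, 470.11) c2=(307.06, 368.64) c3=(206.93, 343.32)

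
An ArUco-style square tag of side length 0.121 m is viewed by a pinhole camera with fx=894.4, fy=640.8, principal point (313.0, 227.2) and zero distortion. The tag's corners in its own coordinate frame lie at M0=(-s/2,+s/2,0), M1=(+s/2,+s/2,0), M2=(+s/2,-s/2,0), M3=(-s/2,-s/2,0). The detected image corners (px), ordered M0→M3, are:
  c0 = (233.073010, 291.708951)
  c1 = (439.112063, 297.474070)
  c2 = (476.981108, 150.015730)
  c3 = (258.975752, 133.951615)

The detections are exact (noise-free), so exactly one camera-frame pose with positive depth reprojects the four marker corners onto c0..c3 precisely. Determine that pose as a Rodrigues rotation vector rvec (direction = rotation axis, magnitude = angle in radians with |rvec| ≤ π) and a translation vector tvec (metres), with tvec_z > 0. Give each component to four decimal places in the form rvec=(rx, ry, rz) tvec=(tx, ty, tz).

Intrinsics K: fx=894.4, fy=640.8, cx=313.0, cy=227.2
Marker side s = 0.121 m; corners in marker frame (Z=0):
  M0 = (-0.0605, +0.0605, 0)
  M1 = (+0.0605, +0.0605, 0)
  M2 = (+0.0605, -0.0605, 0)
  M3 = (-0.0605, -0.0605, 0)
Detected image corners:
  c0 = (233.073010, 291.708951) px
  c1 = (439.112063, 297.474070) px
  c2 = (476.981108, 150.015730) px
  c3 = (258.975752, 133.951615) px
Planar DLT: solve 8×8 A·h = b for H (H[2,2]=1):
  H  [+1933.25720 -73.40276 +354.83775]
  H  [+202.04943 +1378.73477 +220.97232]
  H  [+0.51880 +0.54446 +1.00000]
B = K⁻¹H; ‖b₁‖=2.051009, ‖b₂‖=2.051009; λ = 2/(‖b₁‖+‖b₂‖) = 0.487565, sign → tz>0 ⇒ λ=+0.487565
r₁ = λ·B[:,0] = (+0.96536,+0.06405,+0.25295); r₂ = λ·B[:,1] = (-0.13291,+0.95492,+0.26546)
r₃ = r₁×r₂ = (-0.22454,-0.28988,+0.93035); SVD([r₁ r₂ r₃]) → R = UVᵀ:
  R  [+0.96536 -0.13291 -0.22454]
  R  [+0.06405 +0.95492 -0.28988]
  R  [+0.25295 +0.26546 +0.93035]
t = (+0.02281, -0.00474, +0.48757) m
tr R = 2.850622; θ = arccos((tr R − 1)/2) = 0.388941 rad = 22.285°
axis k = ((R−Rᵀ)₃₂, (R−Rᵀ)₁₃, (R−Rᵀ)₂₁) / (2 sinθ) = (+0.732238, -0.629590, +0.259700)
rvec = θ·k = (+0.284798, -0.244874, +0.101008)

rvec=(0.2848, -0.2449, 0.1010) tvec=(0.0228, -0.0047, 0.4876)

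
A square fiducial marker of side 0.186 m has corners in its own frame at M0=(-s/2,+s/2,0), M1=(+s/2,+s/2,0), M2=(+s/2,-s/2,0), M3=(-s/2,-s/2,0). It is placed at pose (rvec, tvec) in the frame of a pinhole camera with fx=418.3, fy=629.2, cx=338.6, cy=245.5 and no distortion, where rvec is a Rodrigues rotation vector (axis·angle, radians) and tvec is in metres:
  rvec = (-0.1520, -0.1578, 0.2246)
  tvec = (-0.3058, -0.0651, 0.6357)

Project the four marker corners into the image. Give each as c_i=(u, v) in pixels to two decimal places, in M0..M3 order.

Intrinsics K: fx=418.3, fy=629.2, cx=338.6, cy=245.5
Marker side s = 0.186 m; corners in marker frame (Z=0):
  M0 = (-0.0930, +0.0930, 0)
  M1 = (+0.0930, +0.0930, 0)
  M2 = (+0.0930, -0.0930, 0)
  M3 = (-0.0930, -0.0930, 0)
rvec = (-0.1520, -0.1578, 0.2246), |rvec| = θ = 0.31377 rad = 17.978°
Rodrigues: sinθ=0.30864, 1−cosθ=0.04882; R = I + sinθ·[k]× + (1−cosθ)·[k]×²:
    [+0.96264 -0.20904 -0.17215]
    [+0.23283 +0.96353 +0.13194]
    [+0.13829 -0.16709 +0.97619]
t = (-0.3058, -0.0651, 0.6357) m
M0: Pc = R·M0+t = (-0.41477, +0.00285, +0.60730); u = 418.3·(-0.41477)/0.60730 + 338.6 = 52.9146, v = 629.2·(+0.00285)/0.60730 + 245.5 = 248.4579
M1: Pc = R·M1+t = (-0.23572, +0.04616, +0.63302); u = 418.3·(-0.23572)/0.63302 + 338.6 = 182.8394, v = 629.2·(+0.04616)/0.63302 + 245.5 = 291.3822
M2: Pc = R·M2+t = (-0.19683, -0.13305, +0.66410); u = 418.3·(-0.19683)/0.66410 + 338.6 = 214.6191, v = 629.2·(-0.13305)/0.66410 + 245.5 = 119.4376
M3: Pc = R·M3+t = (-0.37588, -0.17636, +0.63838); u = 418.3·(-0.37588)/0.63838 + 338.6 = 92.3002, v = 629.2·(-0.17636)/0.63838 + 245.5 = 71.6748

c0=(52.91, 248.46) c1=(182.84, 291.38) c2=(214.62, 119.44) c3=(92.30, 71.67)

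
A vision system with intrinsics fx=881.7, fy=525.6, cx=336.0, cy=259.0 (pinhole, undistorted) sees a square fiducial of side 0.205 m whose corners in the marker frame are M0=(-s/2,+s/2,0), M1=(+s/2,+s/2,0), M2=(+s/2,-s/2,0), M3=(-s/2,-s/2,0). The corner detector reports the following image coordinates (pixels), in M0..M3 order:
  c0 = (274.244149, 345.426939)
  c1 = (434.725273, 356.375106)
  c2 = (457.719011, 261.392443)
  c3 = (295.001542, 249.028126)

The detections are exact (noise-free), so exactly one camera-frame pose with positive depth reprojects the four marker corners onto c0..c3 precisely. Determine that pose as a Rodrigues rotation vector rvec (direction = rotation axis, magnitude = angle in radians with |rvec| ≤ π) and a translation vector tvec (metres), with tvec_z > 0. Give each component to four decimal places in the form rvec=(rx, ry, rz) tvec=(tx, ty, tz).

rvec=(0.0885, -0.0641, 0.1287) tvec=(0.0374, 0.0934, 1.1044)

Intrinsics K: fx=881.7, fy=525.6, cx=336.0, cy=259.0
Marker side s = 0.205 m; corners in marker frame (Z=0):
  M0 = (-0.1025, +0.1025, 0)
  M1 = (+0.1025, +0.1025, 0)
  M2 = (+0.1025, -0.1025, 0)
  M3 = (-0.1025, -0.1025, 0)
Detected image corners:
  c0 = (274.244149, 345.426939) px
  c1 = (434.725273, 356.375106) px
  c2 = (457.719011, 261.392443) px
  c3 = (295.001542, 249.028126) px
Planar DLT: solve 8×8 A·h = b for H (H[2,2]=1):
  H  [+811.24302 -78.96389 +365.85845]
  H  [+75.90429 +489.80172 +303.46609]
  H  [+0.06293 +0.07603 +1.00000]
B = K⁻¹H; ‖b₁‖=0.905445, ‖b₂‖=0.905445; λ = 2/(‖b₁‖+‖b₂‖) = 1.104430, sign → tz>0 ⇒ λ=+1.104430
r₁ = λ·B[:,0] = (+0.98969,+0.12525,+0.06950); r₂ = λ·B[:,1] = (-0.13091,+0.98783,+0.08396)
r₃ = r₁×r₂ = (-0.05814,-0.09220,+0.99404); SVD([r₁ r₂ r₃]) → R = UVᵀ:
  R  [+0.98969 -0.13091 -0.05814]
  R  [+0.12525 +0.98783 -0.09220]
  R  [+0.06950 +0.08396 +0.99404]
t = (+0.03740, +0.09344, +1.10443) m
tr R = 2.971562; θ = arccos((tr R − 1)/2) = 0.168835 rad = 9.674°
axis k = ((R−Rᵀ)₃₂, (R−Rᵀ)₁₃, (R−Rᵀ)₂₁) / (2 sinθ) = (+0.524186, -0.379813, +0.762215)
rvec = θ·k = (+0.088501, -0.064126, +0.128688)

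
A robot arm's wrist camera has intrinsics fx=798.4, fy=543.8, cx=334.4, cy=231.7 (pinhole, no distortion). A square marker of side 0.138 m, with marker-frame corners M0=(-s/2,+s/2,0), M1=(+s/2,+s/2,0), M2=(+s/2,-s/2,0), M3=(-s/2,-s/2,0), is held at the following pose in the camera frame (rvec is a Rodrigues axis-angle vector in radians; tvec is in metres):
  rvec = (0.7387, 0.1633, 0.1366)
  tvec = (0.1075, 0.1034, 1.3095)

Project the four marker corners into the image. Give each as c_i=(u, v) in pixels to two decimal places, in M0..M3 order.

Intrinsics K: fx=798.4, fy=543.8, cx=334.4, cy=231.7
Marker side s = 0.138 m; corners in marker frame (Z=0):
  M0 = (-0.0690, +0.0690, 0)
  M1 = (+0.0690, +0.0690, 0)
  M2 = (+0.0690, -0.0690, 0)
  M3 = (-0.0690, -0.0690, 0)
rvec = (0.7387, 0.1633, 0.1366), |rvec| = θ = 0.76877 rad = 44.047°
Rodrigues: sinθ=0.69525, 1−cosθ=0.28123; R = I + sinθ·[k]× + (1−cosθ)·[k]×²:
    [+0.97843 -0.06613 +0.19570]
    [+0.18094 +0.73146 -0.65744]
    [-0.09967 +0.67867 +0.72765]
t = (0.1075, 0.1034, 1.3095) m
M0: Pc = R·M0+t = (+0.03542, +0.14139, +1.36321); u = 798.4·(+0.03542)/1.36321 + 334.4 = 355.1476, v = 543.8·(+0.14139)/1.36321 + 231.7 = 288.1006
M1: Pc = R·M1+t = (+0.17045, +0.16636, +1.34945); u = 798.4·(+0.17045)/1.34945 + 334.4 = 435.2455, v = 543.8·(+0.16636)/1.34945 + 231.7 = 298.7376
M2: Pc = R·M2+t = (+0.17958, +0.06541, +1.25579); u = 798.4·(+0.17958)/1.25579 + 334.4 = 448.5689, v = 543.8·(+0.06541)/1.25579 + 231.7 = 260.0265
M3: Pc = R·M3+t = (+0.04455, +0.04044, +1.26955); u = 798.4·(+0.04455)/1.26955 + 334.4 = 362.4178, v = 543.8·(+0.04044)/1.26955 + 231.7 = 249.0241

c0=(355.15, 288.10) c1=(435.25, 298.74) c2=(448.57, 260.03) c3=(362.42, 249.02)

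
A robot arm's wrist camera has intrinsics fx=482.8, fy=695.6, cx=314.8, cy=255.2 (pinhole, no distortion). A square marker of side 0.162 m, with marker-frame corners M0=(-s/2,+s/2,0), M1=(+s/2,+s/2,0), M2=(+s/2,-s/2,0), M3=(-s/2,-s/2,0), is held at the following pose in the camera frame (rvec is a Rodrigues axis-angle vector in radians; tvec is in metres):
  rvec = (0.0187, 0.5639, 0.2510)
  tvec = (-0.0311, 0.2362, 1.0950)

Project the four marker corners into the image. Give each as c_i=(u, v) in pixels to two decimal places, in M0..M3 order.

Intrinsics K: fx=482.8, fy=695.6, cx=314.8, cy=255.2
Marker side s = 0.162 m; corners in marker frame (Z=0):
  M0 = (-0.0810, +0.0810, 0)
  M1 = (+0.0810, +0.0810, 0)
  M2 = (+0.0810, -0.0810, 0)
  M3 = (-0.0810, -0.0810, 0)
rvec = (0.0187, 0.5639, 0.2510), |rvec| = θ = 0.61752 rad = 35.381°
Rodrigues: sinθ=0.57902, 1−cosθ=0.18468; R = I + sinθ·[k]× + (1−cosθ)·[k]×²:
    [+0.81548 -0.23024 +0.53101]
    [+0.24046 +0.96932 +0.05101]
    [-0.52646 +0.08608 +0.84583]
t = (-0.0311, 0.2362, 1.0950) m
M0: Pc = R·M0+t = (-0.11580, +0.29524, +1.14462); u = 482.8·(-0.11580)/1.14462 + 314.8 = 265.9538, v = 695.6·(+0.29524)/1.14462 + 255.2 = 434.6203
M1: Pc = R·M1+t = (+0.01630, +0.33419, +1.05933); u = 482.8·(+0.01630)/1.05933 + 314.8 = 322.2310, v = 695.6·(+0.33419)/1.05933 + 255.2 = 474.6443
M2: Pc = R·M2+t = (+0.05360, +0.17716, +1.04538); u = 482.8·(+0.05360)/1.04538 + 314.8 = 339.5564, v = 695.6·(+0.17716)/1.04538 + 255.2 = 373.0840
M3: Pc = R·M3+t = (-0.07850, +0.13821, +1.13067); u = 482.8·(-0.07850)/1.13067 + 314.8 = 281.2783, v = 695.6·(+0.13821)/1.13067 + 255.2 = 340.2271

c0=(265.95, 434.62) c1=(322.23, 474.64) c2=(339.56, 373.08) c3=(281.28, 340.23)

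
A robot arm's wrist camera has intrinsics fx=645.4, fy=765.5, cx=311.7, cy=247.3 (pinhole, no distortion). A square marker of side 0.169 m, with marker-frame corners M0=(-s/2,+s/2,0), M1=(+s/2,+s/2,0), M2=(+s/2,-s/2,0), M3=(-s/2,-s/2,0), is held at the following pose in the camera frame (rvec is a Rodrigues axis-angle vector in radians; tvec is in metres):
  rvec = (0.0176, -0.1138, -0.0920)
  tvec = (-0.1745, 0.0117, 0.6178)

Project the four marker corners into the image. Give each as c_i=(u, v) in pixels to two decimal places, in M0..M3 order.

Intrinsics K: fx=645.4, fy=765.5, cx=311.7, cy=247.3
Marker side s = 0.169 m; corners in marker frame (Z=0):
  M0 = (-0.0845, +0.0845, 0)
  M1 = (+0.0845, +0.0845, 0)
  M2 = (+0.0845, -0.0845, 0)
  M3 = (-0.0845, -0.0845, 0)
rvec = (0.0176, -0.1138, -0.0920), |rvec| = θ = 0.14739 rad = 8.445°
Rodrigues: sinθ=0.14686, 1−cosθ=0.01084; R = I + sinθ·[k]× + (1−cosθ)·[k]×²:
    [+0.98931 +0.09067 -0.11420]
    [-0.09267 +0.99562 -0.01231]
    [+0.11258 +0.02276 +0.99338]
t = (-0.1745, 0.0117, 0.6178) m
M0: Pc = R·M0+t = (-0.25044, +0.10366, +0.61021); u = 645.4·(-0.25044)/0.61021 + 311.7 = 46.8224, v = 765.5·(+0.10366)/0.61021 + 247.3 = 377.3404
M1: Pc = R·M1+t = (-0.08324, +0.08800, +0.62924); u = 645.4·(-0.08324)/0.62924 + 311.7 = 226.3200, v = 765.5·(+0.08800)/0.62924 + 247.3 = 354.3563
M2: Pc = R·M2+t = (-0.09856, -0.08026, +0.62539); u = 645.4·(-0.09856)/0.62539 + 311.7 = 209.9817, v = 765.5·(-0.08026)/0.62539 + 247.3 = 149.0584
M3: Pc = R·M3+t = (-0.26576, -0.06460, +0.60636); u = 645.4·(-0.26576)/0.60636 + 311.7 = 28.8328, v = 765.5·(-0.06460)/0.60636 + 247.3 = 165.7466

c0=(46.82, 377.34) c1=(226.32, 354.36) c2=(209.98, 149.06) c3=(28.83, 165.75)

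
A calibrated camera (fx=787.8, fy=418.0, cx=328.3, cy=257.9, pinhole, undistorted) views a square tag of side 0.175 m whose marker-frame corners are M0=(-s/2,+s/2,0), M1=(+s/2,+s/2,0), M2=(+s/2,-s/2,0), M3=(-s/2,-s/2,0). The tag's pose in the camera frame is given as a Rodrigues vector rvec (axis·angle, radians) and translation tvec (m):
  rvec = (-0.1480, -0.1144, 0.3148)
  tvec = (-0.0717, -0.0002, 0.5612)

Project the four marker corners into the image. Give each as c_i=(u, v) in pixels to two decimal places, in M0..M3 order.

c0=(64.51, 300.07) c1=(306.64, 340.58) c2=(378.48, 218.62) c3=(150.46, 176.80)

Intrinsics K: fx=787.8, fy=418.0, cx=328.3, cy=257.9
Marker side s = 0.175 m; corners in marker frame (Z=0):
  M0 = (-0.0875, +0.0875, 0)
  M1 = (+0.0875, +0.0875, 0)
  M2 = (+0.0875, -0.0875, 0)
  M3 = (-0.0875, -0.0875, 0)
rvec = (-0.1480, -0.1144, 0.3148), |rvec| = θ = 0.36618 rad = 20.981°
Rodrigues: sinθ=0.35805, 1−cosθ=0.06630; R = I + sinθ·[k]× + (1−cosθ)·[k]×²:
    [+0.94453 -0.29944 -0.13490]
    [+0.31618 +0.94017 +0.12691]
    [+0.08882 -0.16252 +0.98270]
t = (-0.0717, -0.0002, 0.5612) m
M0: Pc = R·M0+t = (-0.18055, +0.05440, +0.53921); u = 787.8·(-0.18055)/0.53921 + 328.3 = 64.5141, v = 418.0·(+0.05440)/0.53921 + 257.9 = 300.0707
M1: Pc = R·M1+t = (-0.01525, +0.10973, +0.55475); u = 787.8·(-0.01525)/0.55475 + 328.3 = 306.6370, v = 418.0·(+0.10973)/0.55475 + 257.9 = 340.5813
M2: Pc = R·M2+t = (+0.03715, -0.05480, +0.58319); u = 787.8·(+0.03715)/0.58319 + 328.3 = 378.4803, v = 418.0·(-0.05480)/0.58319 + 257.9 = 218.6231
M3: Pc = R·M3+t = (-0.12815, -0.11013, +0.56765); u = 787.8·(-0.12815)/0.56765 + 328.3 = 150.4558, v = 418.0·(-0.11013)/0.56765 + 257.9 = 176.8027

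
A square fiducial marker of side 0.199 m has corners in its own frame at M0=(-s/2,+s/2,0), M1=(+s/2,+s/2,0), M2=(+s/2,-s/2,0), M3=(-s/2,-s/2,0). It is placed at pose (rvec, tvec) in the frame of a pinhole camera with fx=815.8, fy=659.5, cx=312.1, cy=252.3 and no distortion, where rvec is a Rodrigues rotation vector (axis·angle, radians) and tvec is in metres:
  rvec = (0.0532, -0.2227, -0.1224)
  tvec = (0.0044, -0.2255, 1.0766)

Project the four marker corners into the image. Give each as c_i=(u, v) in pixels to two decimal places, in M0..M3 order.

c0=(250.28, 181.32) c1=(394.92, 169.02) c2=(378.80, 48.85) c3=(231.67, 56.36)

Intrinsics K: fx=815.8, fy=659.5, cx=312.1, cy=252.3
Marker side s = 0.199 m; corners in marker frame (Z=0):
  M0 = (-0.0995, +0.0995, 0)
  M1 = (+0.0995, +0.0995, 0)
  M2 = (+0.0995, -0.0995, 0)
  M3 = (-0.0995, -0.0995, 0)
rvec = (0.0532, -0.2227, -0.1224), |rvec| = θ = 0.25963 rad = 14.876°
Rodrigues: sinθ=0.25672, 1−cosθ=0.03351; R = I + sinθ·[k]× + (1−cosθ)·[k]×²:
    [+0.96789 +0.11514 -0.22344]
    [-0.12692 +0.99114 -0.03905]
    [+0.21697 +0.06616 +0.97393]
t = (0.0044, -0.2255, 1.0766) m
M0: Pc = R·M0+t = (-0.08045, -0.11425, +1.06159); u = 815.8·(-0.08045)/1.06159 + 312.1 = 250.2776, v = 659.5·(-0.11425)/1.06159 + 252.3 = 181.3222
M1: Pc = R·M1+t = (+0.11216, -0.13951, +1.10477); u = 815.8·(+0.11216)/1.10477 + 312.1 = 394.9239, v = 659.5·(-0.13951)/1.10477 + 252.3 = 169.0188
M2: Pc = R·M2+t = (+0.08925, -0.33675, +1.09161); u = 815.8·(+0.08925)/1.09161 + 312.1 = 378.7993, v = 659.5·(-0.33675)/1.09161 + 252.3 = 48.8521
M3: Pc = R·M3+t = (-0.10336, -0.31149, +1.04843); u = 815.8·(-0.10336)/1.04843 + 312.1 = 231.6726, v = 659.5·(-0.31149)/1.04843 + 252.3 = 56.3613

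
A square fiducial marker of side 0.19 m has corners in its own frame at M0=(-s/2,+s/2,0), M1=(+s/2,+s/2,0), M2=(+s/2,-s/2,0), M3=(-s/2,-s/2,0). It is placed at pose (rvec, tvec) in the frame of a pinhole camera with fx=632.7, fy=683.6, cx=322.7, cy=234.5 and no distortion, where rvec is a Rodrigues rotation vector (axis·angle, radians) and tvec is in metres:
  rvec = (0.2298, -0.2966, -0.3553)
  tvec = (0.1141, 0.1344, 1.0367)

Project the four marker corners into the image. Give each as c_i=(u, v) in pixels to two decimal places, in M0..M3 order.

Intrinsics K: fx=632.7, fy=683.6, cx=322.7, cy=234.5
Marker side s = 0.19 m; corners in marker frame (Z=0):
  M0 = (-0.0950, +0.0950, 0)
  M1 = (+0.0950, +0.0950, 0)
  M2 = (+0.0950, -0.0950, 0)
  M3 = (-0.0950, -0.0950, 0)
rvec = (0.2298, -0.2966, -0.3553), |rvec| = θ = 0.51674 rad = 29.607°
Rodrigues: sinθ=0.49405, 1−cosθ=0.13056; R = I + sinθ·[k]× + (1−cosθ)·[k]×²:
    [+0.89526 +0.30637 -0.32350]
    [-0.37303 +0.91245 -0.16818]
    [+0.24365 +0.27124 +0.93116]
t = (0.1141, 0.1344, 1.0367) m
M0: Pc = R·M0+t = (+0.05816, +0.25652, +1.03932); u = 632.7·(+0.05816)/1.03932 + 322.7 = 358.1031, v = 683.6·(+0.25652)/1.03932 + 234.5 = 403.2230
M1: Pc = R·M1+t = (+0.22825, +0.18565, +1.08561); u = 632.7·(+0.22825)/1.08561 + 322.7 = 455.7276, v = 683.6·(+0.18565)/1.08561 + 234.5 = 351.3990
M2: Pc = R·M2+t = (+0.17004, +0.01228, +1.03408); u = 632.7·(+0.17004)/1.03408 + 322.7 = 426.7414, v = 683.6·(+0.01228)/1.03408 + 234.5 = 242.6178
M3: Pc = R·M3+t = (-0.00005, +0.08315, +0.98779); u = 632.7·(-0.00005)/0.98779 + 322.7 = 322.6650, v = 683.6·(+0.08315)/0.98779 + 234.5 = 292.0474

c0=(358.10, 403.22) c1=(455.73, 351.40) c2=(426.74, 242.62) c3=(322.67, 292.05)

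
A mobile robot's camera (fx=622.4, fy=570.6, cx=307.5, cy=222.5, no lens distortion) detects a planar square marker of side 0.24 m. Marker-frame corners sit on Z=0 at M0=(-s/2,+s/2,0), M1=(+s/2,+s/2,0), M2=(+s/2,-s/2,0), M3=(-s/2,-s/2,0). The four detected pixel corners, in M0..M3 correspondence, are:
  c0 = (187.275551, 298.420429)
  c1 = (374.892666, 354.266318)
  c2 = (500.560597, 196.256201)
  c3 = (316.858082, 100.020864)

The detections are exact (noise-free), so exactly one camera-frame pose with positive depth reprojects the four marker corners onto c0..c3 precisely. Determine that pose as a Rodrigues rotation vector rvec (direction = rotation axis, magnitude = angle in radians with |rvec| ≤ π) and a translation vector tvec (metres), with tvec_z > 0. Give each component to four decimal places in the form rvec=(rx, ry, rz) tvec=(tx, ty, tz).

rvec=(0.4050, -0.4207, 0.4802) tvec=(0.0427, 0.0250, 0.6250)

Intrinsics K: fx=622.4, fy=570.6, cx=307.5, cy=222.5
Marker side s = 0.24 m; corners in marker frame (Z=0):
  M0 = (-0.1200, +0.1200, 0)
  M1 = (+0.1200, +0.1200, 0)
  M2 = (+0.1200, -0.1200, 0)
  M3 = (-0.1200, -0.1200, 0)
Detected image corners:
  c0 = (187.275551, 298.420429) px
  c1 = (374.892666, 354.266318) px
  c2 = (500.560597, 196.256201) px
  c3 = (316.858082, 100.020864) px
Planar DLT: solve 8×8 A·h = b for H (H[2,2]=1):
  H  [+1035.84125 -381.34074 +350.03010]
  H  [+492.55887 +837.81918 +245.34515]
  H  [+0.75917 +0.43401 +1.00000]
B = K⁻¹H; ‖b₁‖=1.600026, ‖b₂‖=1.600026; λ = 2/(‖b₁‖+‖b₂‖) = 0.624990, sign → tz>0 ⇒ λ=+0.624990
r₁ = λ·B[:,0] = (+0.80574,+0.35449,+0.47447); r₂ = λ·B[:,1] = (-0.51694,+0.81191,+0.27125)
r₃ = r₁×r₂ = (-0.28907,-0.46383,+0.83744); SVD([r₁ r₂ r₃]) → R = UVᵀ:
  R  [+0.80574 -0.51694 -0.28907]
  R  [+0.35449 +0.81191 -0.46383]
  R  [+0.47447 +0.27125 +0.83744]
t = (+0.04271, +0.02502, +0.62499) m
tr R = 2.455082; θ = arccos((tr R − 1)/2) = 0.756066 rad = 43.319°
axis k = ((R−Rᵀ)₃₂, (R−Rᵀ)₁₃, (R−Rᵀ)₂₁) / (2 sinθ) = (+0.535723, -0.556465, +0.635097)
rvec = θ·k = (+0.405042, -0.420724, +0.480175)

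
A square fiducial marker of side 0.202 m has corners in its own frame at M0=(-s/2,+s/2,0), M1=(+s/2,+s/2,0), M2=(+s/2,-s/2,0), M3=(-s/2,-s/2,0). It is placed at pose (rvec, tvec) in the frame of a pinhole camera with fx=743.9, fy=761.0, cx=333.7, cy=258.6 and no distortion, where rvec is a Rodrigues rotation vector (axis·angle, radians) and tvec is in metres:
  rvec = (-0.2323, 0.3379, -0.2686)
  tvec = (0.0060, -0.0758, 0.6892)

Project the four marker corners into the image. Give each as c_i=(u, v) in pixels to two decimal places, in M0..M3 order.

Intrinsics K: fx=743.9, fy=761.0, cx=333.7, cy=258.6
Marker side s = 0.202 m; corners in marker frame (Z=0):
  M0 = (-0.1010, +0.1010, 0)
  M1 = (+0.1010, +0.1010, 0)
  M2 = (+0.1010, -0.1010, 0)
  M3 = (-0.1010, -0.1010, 0)
rvec = (-0.2323, 0.3379, -0.2686), |rvec| = θ = 0.49019 rad = 28.086°
Rodrigues: sinθ=0.47079, 1−cosθ=0.11776; R = I + sinθ·[k]× + (1−cosθ)·[k]×²:
    [+0.90869 +0.21950 +0.35511]
    [-0.29644 +0.93820 +0.17863]
    [-0.29395 -0.26759 +0.91760]
t = (0.0060, -0.0758, 0.6892) m
M0: Pc = R·M0+t = (-0.06361, +0.04890, +0.69186); u = 743.9·(-0.06361)/0.69186 + 333.7 = 265.3082, v = 761.0·(+0.04890)/0.69186 + 258.6 = 312.3847
M1: Pc = R·M1+t = (+0.11995, -0.01098, +0.63248); u = 743.9·(+0.11995)/0.63248 + 333.7 = 474.7769, v = 761.0·(-0.01098)/0.63248 + 258.6 = 245.3861
M2: Pc = R·M2+t = (+0.07561, -0.20050, +0.68654); u = 743.9·(+0.07561)/0.68654 + 333.7 = 415.6250, v = 761.0·(-0.20050)/0.68654 + 258.6 = 36.3553
M3: Pc = R·M3+t = (-0.10795, -0.14062, +0.74592); u = 743.9·(-0.10795)/0.74592 + 333.7 = 226.0441, v = 761.0·(-0.14062)/0.74592 + 258.6 = 115.1387

c0=(265.31, 312.38) c1=(474.78, 245.39) c2=(415.63, 36.36) c3=(226.04, 115.14)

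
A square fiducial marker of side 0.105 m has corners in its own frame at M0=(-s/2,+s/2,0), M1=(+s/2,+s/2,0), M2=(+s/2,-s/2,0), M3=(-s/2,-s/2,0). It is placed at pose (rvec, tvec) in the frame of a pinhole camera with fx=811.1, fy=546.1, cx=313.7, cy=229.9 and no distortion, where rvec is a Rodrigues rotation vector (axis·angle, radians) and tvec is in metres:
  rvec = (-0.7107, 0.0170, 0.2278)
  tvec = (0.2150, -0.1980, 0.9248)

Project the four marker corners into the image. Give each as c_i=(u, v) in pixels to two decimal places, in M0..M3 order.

c0=(451.89, 126.25) c1=(547.13, 138.15) c2=(549.58, 100.52) c3=(461.01, 89.84)

Intrinsics K: fx=811.1, fy=546.1, cx=313.7, cy=229.9
Marker side s = 0.105 m; corners in marker frame (Z=0):
  M0 = (-0.0525, +0.0525, 0)
  M1 = (+0.0525, +0.0525, 0)
  M2 = (+0.0525, -0.0525, 0)
  M3 = (-0.0525, -0.0525, 0)
rvec = (-0.7107, 0.0170, 0.2278), |rvec| = θ = 0.74651 rad = 42.772°
Rodrigues: sinθ=0.67908, 1−cosθ=0.26594; R = I + sinθ·[k]× + (1−cosθ)·[k]×²:
    [+0.97510 -0.21299 -0.06179]
    [+0.20146 +0.73420 +0.64835]
    [-0.09272 -0.64466 +0.75883]
t = (0.2150, -0.1980, 0.9248) m
M0: Pc = R·M0+t = (+0.15263, -0.17003, +0.89582); u = 811.1·(+0.15263)/0.89582 + 313.7 = 451.8907, v = 546.1·(-0.17003)/0.89582 + 229.9 = 126.2480
M1: Pc = R·M1+t = (+0.25501, -0.14888, +0.88609); u = 811.1·(+0.25501)/0.88609 + 313.7 = 547.1298, v = 546.1·(-0.14888)/0.88609 + 229.9 = 138.1459
M2: Pc = R·M2+t = (+0.27737, -0.22597, +0.95378); u = 811.1·(+0.27737)/0.95378 + 313.7 = 549.5818, v = 546.1·(-0.22597)/0.95378 + 229.9 = 100.5178
M3: Pc = R·M3+t = (+0.17499, -0.24712, +0.96351); u = 811.1·(+0.17499)/0.96351 + 313.7 = 461.0087, v = 546.1·(-0.24712)/0.96351 + 229.9 = 89.8360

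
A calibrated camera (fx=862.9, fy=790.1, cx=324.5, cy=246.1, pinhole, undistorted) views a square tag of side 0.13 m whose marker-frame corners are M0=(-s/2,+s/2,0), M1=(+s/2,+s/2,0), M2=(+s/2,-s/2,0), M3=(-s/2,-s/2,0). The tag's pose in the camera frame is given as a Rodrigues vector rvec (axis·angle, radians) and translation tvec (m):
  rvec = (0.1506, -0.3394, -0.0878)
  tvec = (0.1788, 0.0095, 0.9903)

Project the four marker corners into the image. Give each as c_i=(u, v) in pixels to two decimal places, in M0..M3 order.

c0=(431.67, 311.21) c1=(530.35, 297.37) c2=(527.90, 197.37) c3=(426.95, 207.11)

Intrinsics K: fx=862.9, fy=790.1, cx=324.5, cy=246.1
Marker side s = 0.13 m; corners in marker frame (Z=0):
  M0 = (-0.0650, +0.0650, 0)
  M1 = (+0.0650, +0.0650, 0)
  M2 = (+0.0650, -0.0650, 0)
  M3 = (-0.0650, -0.0650, 0)
rvec = (0.1506, -0.3394, -0.0878), |rvec| = θ = 0.38155 rad = 21.861°
Rodrigues: sinθ=0.37236, 1−cosθ=0.07191; R = I + sinθ·[k]× + (1−cosθ)·[k]×²:
    [+0.93929 +0.06044 -0.33776]
    [-0.11093 +0.98499 -0.13225]
    [+0.32469 +0.16169 +0.93190]
t = (0.1788, 0.0095, 0.9903) m
M0: Pc = R·M0+t = (+0.12167, +0.08073, +0.97970); u = 862.9·(+0.12167)/0.97970 + 324.5 = 431.6679, v = 790.1·(+0.08073)/0.97970 + 246.1 = 311.2101
M1: Pc = R·M1+t = (+0.24378, +0.06631, +1.02192); u = 862.9·(+0.24378)/1.02192 + 324.5 = 530.3486, v = 790.1·(+0.06631)/1.02192 + 246.1 = 297.3708
M2: Pc = R·M2+t = (+0.23593, -0.06173, +1.00090); u = 862.9·(+0.23593)/1.00090 + 324.5 = 527.8981, v = 790.1·(-0.06173)/1.00090 + 246.1 = 197.3668
M3: Pc = R·M3+t = (+0.11382, -0.04731, +0.95868); u = 862.9·(+0.11382)/0.95868 + 324.5 = 426.9458, v = 790.1·(-0.04731)/0.95868 + 246.1 = 207.1065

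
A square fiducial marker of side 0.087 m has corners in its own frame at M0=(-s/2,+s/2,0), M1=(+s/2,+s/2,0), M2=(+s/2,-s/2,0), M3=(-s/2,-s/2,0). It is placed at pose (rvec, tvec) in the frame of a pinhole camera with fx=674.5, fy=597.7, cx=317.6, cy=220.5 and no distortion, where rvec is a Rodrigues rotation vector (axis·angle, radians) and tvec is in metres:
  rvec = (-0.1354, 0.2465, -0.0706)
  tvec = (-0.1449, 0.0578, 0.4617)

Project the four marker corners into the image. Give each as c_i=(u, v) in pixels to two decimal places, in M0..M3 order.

c0=(50.23, 354.63) c1=(165.30, 350.80) c2=(162.61, 234.94) c3=(50.64, 243.69)

Intrinsics K: fx=674.5, fy=597.7, cx=317.6, cy=220.5
Marker side s = 0.087 m; corners in marker frame (Z=0):
  M0 = (-0.0435, +0.0435, 0)
  M1 = (+0.0435, +0.0435, 0)
  M2 = (+0.0435, -0.0435, 0)
  M3 = (-0.0435, -0.0435, 0)
rvec = (-0.1354, 0.2465, -0.0706), |rvec| = θ = 0.28997 rad = 16.614°
Rodrigues: sinθ=0.28592, 1−cosθ=0.04175; R = I + sinθ·[k]× + (1−cosθ)·[k]×²:
    [+0.96736 +0.05304 +0.24781]
    [-0.08619 +0.98842 +0.12487]
    [-0.23831 -0.14215 +0.96073]
t = (-0.1449, 0.0578, 0.4617) m
M0: Pc = R·M0+t = (-0.18467, +0.10455, +0.46588); u = 674.5·(-0.18467)/0.46588 + 317.6 = 50.2332, v = 597.7·(+0.10455)/0.46588 + 220.5 = 354.6256
M1: Pc = R·M1+t = (-0.10051, +0.09705, +0.44515); u = 674.5·(-0.10051)/0.44515 + 317.6 = 165.3012, v = 597.7·(+0.09705)/0.44515 + 220.5 = 350.8048
M2: Pc = R·M2+t = (-0.10513, +0.01105, +0.45752); u = 674.5·(-0.10513)/0.45752 + 317.6 = 162.6146, v = 597.7·(+0.01105)/0.45752 + 220.5 = 234.9416
M3: Pc = R·M3+t = (-0.18929, +0.01855, +0.47825); u = 674.5·(-0.18929)/0.47825 + 317.6 = 50.6386, v = 597.7·(+0.01855)/0.47825 + 220.5 = 243.6865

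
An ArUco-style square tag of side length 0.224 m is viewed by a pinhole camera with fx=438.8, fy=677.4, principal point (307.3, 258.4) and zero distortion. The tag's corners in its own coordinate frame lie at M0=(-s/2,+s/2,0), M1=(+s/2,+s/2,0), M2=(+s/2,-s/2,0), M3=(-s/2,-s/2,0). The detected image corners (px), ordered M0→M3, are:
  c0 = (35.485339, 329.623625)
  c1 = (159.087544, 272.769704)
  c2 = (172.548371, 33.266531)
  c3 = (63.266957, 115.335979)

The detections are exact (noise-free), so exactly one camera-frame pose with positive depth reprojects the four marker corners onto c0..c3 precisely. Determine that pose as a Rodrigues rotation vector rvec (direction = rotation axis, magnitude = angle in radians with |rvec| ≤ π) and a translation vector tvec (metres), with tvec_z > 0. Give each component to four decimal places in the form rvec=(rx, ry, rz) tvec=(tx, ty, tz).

Intrinsics K: fx=438.8, fy=677.4, cx=307.3, cy=258.4
Marker side s = 0.224 m; corners in marker frame (Z=0):
  M0 = (-0.1120, +0.1120, 0)
  M1 = (+0.1120, +0.1120, 0)
  M2 = (+0.1120, -0.1120, 0)
  M3 = (-0.1120, -0.1120, 0)
Detected image corners:
  c0 = (35.485339, 329.623625) px
  c1 = (159.087544, 272.769704) px
  c2 = (172.548371, 33.266531) px
  c3 = (63.266957, 115.335979) px
Planar DLT: solve 8×8 A·h = b for H (H[2,2]=1):
  H  [+441.85430 -167.03129 +103.79526]
  H  [-446.19599 +882.06502 +181.92420]
  H  [-0.70229 -0.67342 +1.00000]
B = K⁻¹H; ‖b₁‖=1.700674, ‖b₂‖=1.700674; λ = 2/(‖b₁‖+‖b₂‖) = 0.588002, sign → tz>0 ⇒ λ=+0.588002
r₁ = λ·B[:,0] = (+0.88129,-0.22979,-0.41295); r₂ = λ·B[:,1] = (+0.05348,+0.91670,-0.39597)
r₃ = r₁×r₂ = (+0.46954,+0.32688,+0.82017); SVD([r₁ r₂ r₃]) → R = UVᵀ:
  R  [+0.88129 +0.05348 +0.46954]
  R  [-0.22979 +0.91670 +0.32688]
  R  [-0.41295 -0.39597 +0.82017]
t = (-0.27270, -0.06638, +0.58800) m
tr R = 2.618165; θ = arccos((tr R − 1)/2) = 0.628207 rad = 35.994°
axis k = ((R−Rᵀ)₃₂, (R−Rᵀ)₁₃, (R−Rᵀ)₂₁) / (2 sinθ) = (-0.614990, +0.750804, -0.241000)
rvec = θ·k = (-0.386341, +0.471660, -0.151398)

rvec=(-0.3863, 0.4717, -0.1514) tvec=(-0.2727, -0.0664, 0.5880)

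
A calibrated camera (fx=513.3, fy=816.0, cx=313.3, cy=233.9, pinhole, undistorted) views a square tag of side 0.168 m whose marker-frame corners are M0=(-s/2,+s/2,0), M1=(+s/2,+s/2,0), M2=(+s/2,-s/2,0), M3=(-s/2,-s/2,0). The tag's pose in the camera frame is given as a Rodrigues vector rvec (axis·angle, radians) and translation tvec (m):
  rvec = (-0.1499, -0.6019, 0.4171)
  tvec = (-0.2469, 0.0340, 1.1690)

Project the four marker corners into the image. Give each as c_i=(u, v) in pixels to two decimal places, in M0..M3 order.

Intrinsics K: fx=513.3, fy=816.0, cx=313.3, cy=233.9
Marker side s = 0.168 m; corners in marker frame (Z=0):
  M0 = (-0.0840, +0.0840, 0)
  M1 = (+0.0840, +0.0840, 0)
  M2 = (+0.0840, -0.0840, 0)
  M3 = (-0.0840, -0.0840, 0)
rvec = (-0.1499, -0.6019, 0.4171), |rvec| = θ = 0.74748 rad = 42.827°
Rodrigues: sinθ=0.67979, 1−cosθ=0.26660; R = I + sinθ·[k]× + (1−cosθ)·[k]×²:
    [+0.74413 -0.33628 -0.57723]
    [+0.42238 +0.90627 +0.01654]
    [+0.51756 -0.25612 +0.81642]
t = (-0.2469, 0.0340, 1.1690) m
M0: Pc = R·M0+t = (-0.33765, +0.07465, +1.10401); u = 513.3·(-0.33765)/1.10401 + 313.3 = 156.3108, v = 816.0·(+0.07465)/1.10401 + 233.9 = 289.0730
M1: Pc = R·M1+t = (-0.21264, +0.14561, +1.19096); u = 513.3·(-0.21264)/1.19096 + 313.3 = 221.6526, v = 816.0·(+0.14561)/1.19096 + 233.9 = 333.6638
M2: Pc = R·M2+t = (-0.15615, -0.00665, +1.23399); u = 513.3·(-0.15615)/1.23399 + 313.3 = 248.3483, v = 816.0·(-0.00665)/1.23399 + 233.9 = 229.5049
M3: Pc = R·M3+t = (-0.28116, -0.07761, +1.14704); u = 513.3·(-0.28116)/1.14704 + 313.3 = 187.4812, v = 816.0·(-0.07761)/1.14704 + 233.9 = 178.6910

c0=(156.31, 289.07) c1=(221.65, 333.66) c2=(248.35, 229.50) c3=(187.48, 178.69)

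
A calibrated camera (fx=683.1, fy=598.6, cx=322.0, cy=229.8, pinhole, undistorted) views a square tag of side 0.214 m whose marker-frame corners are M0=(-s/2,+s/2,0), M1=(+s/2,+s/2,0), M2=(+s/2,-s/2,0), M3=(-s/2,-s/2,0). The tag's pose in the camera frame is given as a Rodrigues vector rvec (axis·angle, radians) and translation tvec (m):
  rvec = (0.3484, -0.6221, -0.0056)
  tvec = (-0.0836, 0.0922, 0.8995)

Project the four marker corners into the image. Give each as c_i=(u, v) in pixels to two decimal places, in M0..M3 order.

Intrinsics K: fx=683.1, fy=598.6, cx=322.0, cy=229.8
Marker side s = 0.214 m; corners in marker frame (Z=0):
  M0 = (-0.1070, +0.1070, 0)
  M1 = (+0.1070, +0.1070, 0)
  M2 = (+0.1070, -0.1070, 0)
  M3 = (-0.1070, -0.1070, 0)
rvec = (0.3484, -0.6221, -0.0056), |rvec| = θ = 0.71304 rad = 40.854°
Rodrigues: sinθ=0.65413, 1−cosθ=0.24362; R = I + sinθ·[k]× + (1−cosθ)·[k]×²:
    [+0.81454 -0.09872 -0.57164]
    [-0.10899 +0.94182 -0.31795]
    [+0.56977 +0.32129 +0.75639]
t = (-0.0836, 0.0922, 0.8995) m
M0: Pc = R·M0+t = (-0.18132, +0.20464, +0.87291); u = 683.1·(-0.18132)/0.87291 + 322.0 = 180.1084, v = 598.6·(+0.20464)/0.87291 + 229.8 = 370.1301
M1: Pc = R·M1+t = (-0.00701, +0.18131, +0.99484); u = 683.1·(-0.00701)/0.99484 + 322.0 = 317.1888, v = 598.6·(+0.18131)/0.99484 + 229.8 = 338.8963
M2: Pc = R·M2+t = (+0.01412, -0.02024, +0.92609); u = 683.1·(+0.01412)/0.92609 + 322.0 = 332.4143, v = 598.6·(-0.02024)/0.92609 + 229.8 = 216.7192
M3: Pc = R·M3+t = (-0.16019, +0.00309, +0.80416); u = 683.1·(-0.16019)/0.80416 + 322.0 = 185.9221, v = 598.6·(+0.00309)/0.80416 + 229.8 = 232.0981

c0=(180.11, 370.13) c1=(317.19, 338.90) c2=(332.41, 216.72) c3=(185.92, 232.10)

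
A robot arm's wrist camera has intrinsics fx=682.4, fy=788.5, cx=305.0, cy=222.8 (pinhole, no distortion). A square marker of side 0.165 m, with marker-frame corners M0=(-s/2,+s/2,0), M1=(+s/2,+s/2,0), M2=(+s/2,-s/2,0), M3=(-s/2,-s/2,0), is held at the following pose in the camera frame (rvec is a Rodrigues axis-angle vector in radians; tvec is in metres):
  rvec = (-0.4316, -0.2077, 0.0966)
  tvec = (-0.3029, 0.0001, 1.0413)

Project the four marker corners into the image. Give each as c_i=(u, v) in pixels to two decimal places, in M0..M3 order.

Intrinsics K: fx=682.4, fy=788.5, cx=305.0, cy=222.8
Marker side s = 0.165 m; corners in marker frame (Z=0):
  M0 = (-0.0825, +0.0825, 0)
  M1 = (+0.0825, +0.0825, 0)
  M2 = (+0.0825, -0.0825, 0)
  M3 = (-0.0825, -0.0825, 0)
rvec = (-0.4316, -0.2077, 0.0966), |rvec| = θ = 0.48862 rad = 27.996°
Rodrigues: sinθ=0.46941, 1−cosθ=0.11702; R = I + sinθ·[k]× + (1−cosθ)·[k]×²:
    [+0.97428 -0.04886 -0.21997]
    [+0.13674 +0.90413 +0.40480]
    [+0.17910 -0.42446 +0.88756]
t = (-0.3029, 0.0001, 1.0413) m
M0: Pc = R·M0+t = (-0.38731, +0.06341, +0.99151); u = 682.4·(-0.38731)/0.99151 + 305.0 = 38.4357, v = 788.5·(+0.06341)/0.99151 + 222.8 = 273.2266
M1: Pc = R·M1+t = (-0.22655, +0.08597, +1.02106); u = 682.4·(-0.22655)/1.02106 + 305.0 = 153.5885, v = 788.5·(+0.08597)/1.02106 + 222.8 = 289.1904
M2: Pc = R·M2+t = (-0.21849, -0.06321, +1.09109); u = 682.4·(-0.21849)/1.09109 + 305.0 = 168.3501, v = 788.5·(-0.06321)/1.09109 + 222.8 = 177.1205
M3: Pc = R·M3+t = (-0.37925, -0.08577, +1.06154); u = 682.4·(-0.37925)/1.06154 + 305.0 = 61.2056, v = 788.5·(-0.08577)/1.06154 + 222.8 = 159.0902

c0=(38.44, 273.23) c1=(153.59, 289.19) c2=(168.35, 177.12) c3=(61.21, 159.09)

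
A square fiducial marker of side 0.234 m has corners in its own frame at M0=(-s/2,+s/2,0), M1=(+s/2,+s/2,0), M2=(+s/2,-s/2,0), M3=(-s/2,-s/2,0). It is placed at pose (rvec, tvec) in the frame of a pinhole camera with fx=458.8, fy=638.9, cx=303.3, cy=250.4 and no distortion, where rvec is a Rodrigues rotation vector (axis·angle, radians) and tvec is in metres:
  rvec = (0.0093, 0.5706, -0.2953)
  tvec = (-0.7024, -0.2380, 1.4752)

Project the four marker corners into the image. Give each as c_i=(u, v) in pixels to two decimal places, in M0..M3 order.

c0=(74.20, 211.12) c1=(115.04, 178.58) c2=(96.30, 78.69) c3=(57.42, 118.93)

Intrinsics K: fx=458.8, fy=638.9, cx=303.3, cy=250.4
Marker side s = 0.234 m; corners in marker frame (Z=0):
  M0 = (-0.1170, +0.1170, 0)
  M1 = (+0.1170, +0.1170, 0)
  M2 = (+0.1170, -0.1170, 0)
  M3 = (-0.1170, -0.1170, 0)
rvec = (0.0093, 0.5706, -0.2953), |rvec| = θ = 0.64255 rad = 36.816°
Rodrigues: sinθ=0.59924, 1−cosθ=0.19943; R = I + sinθ·[k]× + (1−cosθ)·[k]×²:
    [+0.80061 +0.27796 +0.53081]
    [-0.27283 +0.95784 -0.09006]
    [-0.53346 -0.07272 +0.84269]
t = (-0.7024, -0.2380, 1.4752) m
M0: Pc = R·M0+t = (-0.76355, -0.09401, +1.52911); u = 458.8·(-0.76355)/1.52911 + 303.3 = 74.2011, v = 638.9·(-0.09401)/1.52911 + 250.4 = 211.1195
M1: Pc = R·M1+t = (-0.57621, -0.15785, +1.40428); u = 458.8·(-0.57621)/1.40428 + 303.3 = 115.0437, v = 638.9·(-0.15785)/1.40428 + 250.4 = 178.5814
M2: Pc = R·M2+t = (-0.64125, -0.38199, +1.42129); u = 458.8·(-0.64125)/1.42129 + 303.3 = 96.3015, v = 638.9·(-0.38199)/1.42129 + 250.4 = 78.6885
M3: Pc = R·M3+t = (-0.82859, -0.31815, +1.54612); u = 458.8·(-0.82859)/1.54612 + 303.3 = 57.4216, v = 638.9·(-0.31815)/1.54612 + 250.4 = 118.9336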